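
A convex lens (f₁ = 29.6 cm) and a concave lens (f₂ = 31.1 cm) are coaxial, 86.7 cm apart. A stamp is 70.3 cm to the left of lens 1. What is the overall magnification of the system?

Lens 1: 1/d_i1 = 1/(29.6) − 1/(70.3) = 0.01956, so d_i1 = 51.13 cm; m₁ = −d_i1/d_o1 = -0.7273.
d_o2 = 86.7 − (51.13) = 35.57 cm.
f₂ = −31.1 cm (diverging).
Lens 2: 1/d_i2 = 1/(-31.1) − 1/(35.57) = -0.06027, so d_i2 = -16.59 cm; m₂ = −d_i2/d_o2 = +0.4665.
m = m₁·m₂ = (-0.7273)(+0.4665) = -0.339.

m = -0.339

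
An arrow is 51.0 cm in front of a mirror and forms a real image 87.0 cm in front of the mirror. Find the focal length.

f = 32.2 cm (concave)

Real image ⇒ d_i = +87.0 cm.
1/f = 1/d_o + 1/d_i = 1/(51.0) + 1/(87.0) = 0.03110, so f = 32.2 cm.
Since f is positive, the mirror is concave.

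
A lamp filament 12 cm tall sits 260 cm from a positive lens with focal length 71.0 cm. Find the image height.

4.51 cm

1/d_i = 1/f − 1/d_o = 1/(71.00) − 1/(260) = 0.01024, so d_i = 97.67 cm.
m = −d_i/d_o = -0.3757.
|h_i| = |m|·h_o = 0.3757 × 12 = 4.51 cm. The image is real, inverted and reduced, on the far side of the lens.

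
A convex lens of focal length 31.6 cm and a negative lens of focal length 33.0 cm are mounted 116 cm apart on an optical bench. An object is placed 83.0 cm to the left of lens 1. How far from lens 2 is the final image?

Lens 1: 1/d_i1 = 1/f₁ − 1/d_o1 = 1/(31.6) − 1/(83.0) = 0.01960, so d_i1 = 51.03 cm.
The intermediate image is 51.03 cm to the right of lens 1, which is 116 − (51.03) = 64.97 cm to the left of lens 2, so d_o2 = +64.97 cm.
Lens 2 is diverging, so f₂ = −33.0 cm.
Lens 2: 1/d_i2 = 1/f₂ − 1/d_o2 = 1/(-33.0) − 1/(64.97) = -0.04569, so d_i2 = -21.9 cm.
The final image is virtual, 21.9 cm to the left of lens 2 (overall magnification ≈ -0.21).

21.9 cm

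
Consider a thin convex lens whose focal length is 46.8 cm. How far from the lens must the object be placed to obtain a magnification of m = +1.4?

13.4 cm

m = −d_i/d_o ⇒ d_i = −m·d_o.
1/f = 1/d_o + 1/d_i = 1/d_o − 1/(m·d_o) = (1 − 1/m)/d_o, so d_o = f(1 − 1/m) = (46.80)(1 − 1/(+1.4)) = 13.4 cm.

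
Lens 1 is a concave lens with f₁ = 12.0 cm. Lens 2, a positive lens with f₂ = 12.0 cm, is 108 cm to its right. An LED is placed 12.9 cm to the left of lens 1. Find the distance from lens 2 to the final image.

13.4 cm

Lens 1 is diverging, so f₁ = −12.0 cm.
Lens 1: 1/d_i1 = 1/f₁ − 1/d_o1 = 1/(-12.0) − 1/(12.9) = -0.1609, so d_i1 = -6.217 cm.
The intermediate image is 6.217 cm to the left of lens 1 (virtual), which is 108 − (-6.217) = 114.2 cm to the left of lens 2, so d_o2 = +114.2 cm.
Lens 2: 1/d_i2 = 1/f₂ − 1/d_o2 = 1/(12.0) − 1/(114.2) = 0.07458, so d_i2 = 13.4 cm.
The final image is real, 13.4 cm to the right of lens 2 (overall magnification ≈ -0.057).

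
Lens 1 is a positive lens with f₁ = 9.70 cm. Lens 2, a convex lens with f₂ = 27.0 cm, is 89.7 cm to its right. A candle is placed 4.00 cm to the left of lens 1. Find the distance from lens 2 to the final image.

Lens 1: 1/d_i1 = 1/f₁ − 1/d_o1 = 1/(9.70) − 1/(4.00) = -0.1469, so d_i1 = -6.807 cm.
The intermediate image is 6.807 cm to the left of lens 1 (virtual), which is 89.7 − (-6.807) = 96.51 cm to the left of lens 2, so d_o2 = +96.51 cm.
Lens 2: 1/d_i2 = 1/f₂ − 1/d_o2 = 1/(27.0) − 1/(96.51) = 0.02668, so d_i2 = 37.5 cm.
The final image is real, 37.5 cm to the right of lens 2 (overall magnification ≈ -0.66).

37.5 cm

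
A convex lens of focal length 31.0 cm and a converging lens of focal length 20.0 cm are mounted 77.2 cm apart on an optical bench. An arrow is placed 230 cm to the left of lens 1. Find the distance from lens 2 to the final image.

Lens 1: 1/d_i1 = 1/f₁ − 1/d_o1 = 1/(31.0) − 1/(230) = 0.02791, so d_i1 = 35.83 cm.
The intermediate image is 35.83 cm to the right of lens 1, which is 77.2 − (35.83) = 41.37 cm to the left of lens 2, so d_o2 = +41.37 cm.
Lens 2: 1/d_i2 = 1/f₂ − 1/d_o2 = 1/(20.0) − 1/(41.37) = 0.02583, so d_i2 = 38.7 cm.
The final image is real, 38.7 cm to the right of lens 2 (overall magnification ≈ 0.15).

38.7 cm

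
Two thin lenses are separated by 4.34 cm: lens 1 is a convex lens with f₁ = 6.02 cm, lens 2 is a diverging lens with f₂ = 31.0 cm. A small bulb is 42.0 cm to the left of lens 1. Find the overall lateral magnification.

Lens 1: 1/d_i1 = 1/(6.02) − 1/(42.0) = 0.1423, so d_i1 = 7.027 cm; m₁ = −d_i1/d_o1 = -0.1673.
d_o2 = 4.34 − (7.027) = -2.687 cm (virtual object).
f₂ = −31.0 cm (diverging).
Lens 2: 1/d_i2 = 1/(-31.0) − 1/(-2.687) = 0.3399, so d_i2 = 2.942 cm; m₂ = −d_i2/d_o2 = +1.095.
m = m₁·m₂ = (-0.1673)(+1.095) = -0.183.

m = -0.183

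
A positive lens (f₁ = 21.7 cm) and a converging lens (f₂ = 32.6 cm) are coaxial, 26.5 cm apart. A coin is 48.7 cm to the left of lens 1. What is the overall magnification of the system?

Lens 1: 1/d_i1 = 1/(21.7) − 1/(48.7) = 0.02555, so d_i1 = 39.14 cm; m₁ = −d_i1/d_o1 = -0.8037.
d_o2 = 26.5 − (39.14) = -12.64 cm (virtual object).
Lens 2: 1/d_i2 = 1/(32.6) − 1/(-12.64) = 0.1098, so d_i2 = 9.108 cm; m₂ = −d_i2/d_o2 = +0.7206.
m = m₁·m₂ = (-0.8037)(+0.7206) = -0.579.

m = -0.579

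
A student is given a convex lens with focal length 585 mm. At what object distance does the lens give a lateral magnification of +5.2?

m = −d_i/d_o ⇒ d_i = −m·d_o.
1/f = 1/d_o + 1/d_i = 1/d_o − 1/(m·d_o) = (1 − 1/m)/d_o, so d_o = f(1 − 1/m) = (585.0)(1 − 1/(+5.2)) = 472 mm.

472 mm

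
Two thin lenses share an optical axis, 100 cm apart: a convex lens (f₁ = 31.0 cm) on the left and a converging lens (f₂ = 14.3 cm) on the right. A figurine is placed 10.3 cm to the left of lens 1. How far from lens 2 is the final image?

16.3 cm

Lens 1: 1/d_i1 = 1/f₁ − 1/d_o1 = 1/(31.0) − 1/(10.3) = -0.06483, so d_i1 = -15.43 cm.
The intermediate image is 15.43 cm to the left of lens 1 (virtual), which is 100 − (-15.43) = 115.4 cm to the left of lens 2, so d_o2 = +115.4 cm.
Lens 2: 1/d_i2 = 1/f₂ − 1/d_o2 = 1/(14.3) − 1/(115.4) = 0.06126, so d_i2 = 16.3 cm.
The final image is real, 16.3 cm to the right of lens 2 (overall magnification ≈ -0.21).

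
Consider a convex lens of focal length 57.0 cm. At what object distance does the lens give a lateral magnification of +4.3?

43.7 cm

m = −d_i/d_o ⇒ d_i = −m·d_o.
1/f = 1/d_o + 1/d_i = 1/d_o − 1/(m·d_o) = (1 − 1/m)/d_o, so d_o = f(1 − 1/m) = (57.00)(1 − 1/(+4.3)) = 43.7 cm.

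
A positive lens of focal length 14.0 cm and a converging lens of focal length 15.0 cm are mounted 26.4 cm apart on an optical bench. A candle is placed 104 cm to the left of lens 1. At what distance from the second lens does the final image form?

32.1 cm

Lens 1: 1/d_i1 = 1/f₁ − 1/d_o1 = 1/(14.0) − 1/(104) = 0.06181, so d_i1 = 16.18 cm.
The intermediate image is 16.18 cm to the right of lens 1, which is 26.4 − (16.18) = 10.22 cm to the left of lens 2, so d_o2 = +10.22 cm.
Lens 2: 1/d_i2 = 1/f₂ − 1/d_o2 = 1/(15.0) − 1/(10.22) = -0.03118, so d_i2 = -32.1 cm.
The final image is virtual, 32.1 cm to the left of lens 2 (overall magnification ≈ -0.49).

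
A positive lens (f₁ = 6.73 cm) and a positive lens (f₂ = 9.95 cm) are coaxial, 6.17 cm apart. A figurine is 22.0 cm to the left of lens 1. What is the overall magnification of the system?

Lens 1: 1/d_i1 = 1/(6.73) − 1/(22.0) = 0.1031, so d_i1 = 9.696 cm; m₁ = −d_i1/d_o1 = -0.4407.
d_o2 = 6.17 − (9.696) = -3.526 cm (virtual object).
Lens 2: 1/d_i2 = 1/(9.95) − 1/(-3.526) = 0.3841, so d_i2 = 2.603 cm; m₂ = −d_i2/d_o2 = +0.7383.
m = m₁·m₂ = (-0.4407)(+0.7383) = -0.325.

m = -0.325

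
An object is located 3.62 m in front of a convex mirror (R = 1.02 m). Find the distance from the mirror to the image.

0.447 m

f = R/2 = 1.02/2 = 0.5100 m; for a convex mirror, f = -0.5100 m.
Mirror equation: 1/v = 1/f − 1/u = 1/(-0.5100) − 1/(3.62) = -1.961 − 0.2762 = -2.237, so v = -0.447 m.
The image is virtual, upright and reduced, behind the mirror.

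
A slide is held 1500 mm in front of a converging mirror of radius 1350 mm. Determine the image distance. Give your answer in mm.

f = R/2 = 1350/2 = 675.0 mm.
Mirror equation: 1/s_i = 1/f − 1/s_o = 1/(675.0) − 1/(1500) = 0.001481 − 0.0006667 = 0.0008148, so s_i = 1230 mm.
The image is real, inverted and reduced, in front of the mirror.

1230 mm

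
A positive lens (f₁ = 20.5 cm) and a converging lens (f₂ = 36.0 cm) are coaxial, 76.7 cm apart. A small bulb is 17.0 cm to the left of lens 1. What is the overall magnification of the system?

Lens 1: 1/d_i1 = 1/(20.5) − 1/(17.0) = -0.01004, so d_i1 = -99.57 cm; m₁ = −d_i1/d_o1 = +5.857.
d_o2 = 76.7 − (-99.57) = 176.3 cm.
Lens 2: 1/d_i2 = 1/(36.0) − 1/(176.3) = 0.02211, so d_i2 = 45.24 cm; m₂ = −d_i2/d_o2 = -0.2566.
m = m₁·m₂ = (+5.857)(-0.2566) = -1.50.

m = -1.50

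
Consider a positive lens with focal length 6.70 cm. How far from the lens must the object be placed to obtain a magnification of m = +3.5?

m = −d_i/d_o ⇒ d_i = −m·d_o.
1/f = 1/d_o + 1/d_i = 1/d_o − 1/(m·d_o) = (1 − 1/m)/d_o, so d_o = f(1 − 1/m) = (6.700)(1 − 1/(+3.5)) = 4.79 cm.

4.79 cm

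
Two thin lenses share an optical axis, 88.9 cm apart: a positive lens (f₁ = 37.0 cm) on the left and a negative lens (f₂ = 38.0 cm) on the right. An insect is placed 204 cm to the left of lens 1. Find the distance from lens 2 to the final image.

Lens 1: 1/d_i1 = 1/f₁ − 1/d_o1 = 1/(37.0) − 1/(204) = 0.02213, so d_i1 = 45.20 cm.
The intermediate image is 45.20 cm to the right of lens 1, which is 88.9 − (45.20) = 43.70 cm to the left of lens 2, so d_o2 = +43.70 cm.
Lens 2 is diverging, so f₂ = −38.0 cm.
Lens 2: 1/d_i2 = 1/f₂ − 1/d_o2 = 1/(-38.0) − 1/(43.70) = -0.04920, so d_i2 = -20.3 cm.
The final image is virtual, 20.3 cm to the left of lens 2 (overall magnification ≈ -0.10).

20.3 cm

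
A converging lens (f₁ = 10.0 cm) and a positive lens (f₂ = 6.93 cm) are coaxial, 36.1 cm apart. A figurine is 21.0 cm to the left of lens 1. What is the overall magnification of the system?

Lens 1: 1/d_i1 = 1/(10.0) − 1/(21.0) = 0.05238, so d_i1 = 19.09 cm; m₁ = −d_i1/d_o1 = -0.9090.
d_o2 = 36.1 − (19.09) = 17.01 cm.
Lens 2: 1/d_i2 = 1/(6.93) − 1/(17.01) = 0.08551, so d_i2 = 11.69 cm; m₂ = −d_i2/d_o2 = -0.6875.
m = m₁·m₂ = (-0.9090)(-0.6875) = +0.625.

m = +0.625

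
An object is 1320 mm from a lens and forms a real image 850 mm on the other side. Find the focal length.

f = 517 mm (converging)

Real image ⇒ d_i = +850 mm.
1/f = 1/d_o + 1/d_i = 1/(1320) + 1/(850) = 0.001934, so f = 517 mm.
Since f is positive, the lens is converging.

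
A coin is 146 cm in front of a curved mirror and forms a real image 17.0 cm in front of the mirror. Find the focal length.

Real image ⇒ d_i = +17.0 cm.
1/f = 1/d_o + 1/d_i = 1/(146) + 1/(17.0) = 0.06567, so f = 15.2 cm.
Since f is positive, the curved mirror is concave.

f = 15.2 cm (concave)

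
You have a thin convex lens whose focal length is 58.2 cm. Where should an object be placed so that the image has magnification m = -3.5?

m = −d_i/d_o ⇒ d_i = −m·d_o.
1/f = 1/d_o + 1/d_i = 1/d_o − 1/(m·d_o) = (1 − 1/m)/d_o, so d_o = f(1 − 1/m) = (58.20)(1 − 1/(-3.5)) = 74.8 cm.

74.8 cm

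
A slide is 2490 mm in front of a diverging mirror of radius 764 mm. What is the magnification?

m = +0.133

f = R/2 = 764/2 = 382.0 mm; for a diverging mirror, f = -382.0 mm.
1/d_i = 1/f − 1/d_o = 1/(-382.0) − 1/(2490) = -0.003019, so d_i = -331.2 mm.
m = −d_i/d_o = −(-331.2)/(2490) = +0.133.
The image is virtual, upright and reduced, behind the mirror.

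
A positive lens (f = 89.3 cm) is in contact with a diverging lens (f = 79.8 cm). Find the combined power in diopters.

P₁ = 1/f₁ = 1/(0.893 m) = +1.120 D; P₂ = 1/f₂ = 1/(-0.798 m) = -1.253 D.
For thin lenses in contact, P = P₁ + P₂ = (+1.120) + (-1.253) = -0.133 D.

P = -0.133 D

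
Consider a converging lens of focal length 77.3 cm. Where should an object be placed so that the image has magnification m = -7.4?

87.7 cm

m = −d_i/d_o ⇒ d_i = −m·d_o.
1/f = 1/d_o + 1/d_i = 1/d_o − 1/(m·d_o) = (1 − 1/m)/d_o, so d_o = f(1 − 1/m) = (77.30)(1 − 1/(-7.4)) = 87.7 cm.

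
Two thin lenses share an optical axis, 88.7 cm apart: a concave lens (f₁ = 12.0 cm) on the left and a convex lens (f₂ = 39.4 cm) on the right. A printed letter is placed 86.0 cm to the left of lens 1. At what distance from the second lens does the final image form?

Lens 1 is diverging, so f₁ = −12.0 cm.
Lens 1: 1/d_i1 = 1/f₁ − 1/d_o1 = 1/(-12.0) − 1/(86.0) = -0.09496, so d_i1 = -10.53 cm.
The intermediate image is 10.53 cm to the left of lens 1 (virtual), which is 88.7 − (-10.53) = 99.23 cm to the left of lens 2, so d_o2 = +99.23 cm.
Lens 2: 1/d_i2 = 1/f₂ − 1/d_o2 = 1/(39.4) − 1/(99.23) = 0.01530, so d_i2 = 65.3 cm.
The final image is real, 65.3 cm to the right of lens 2 (overall magnification ≈ -0.081).

65.3 cm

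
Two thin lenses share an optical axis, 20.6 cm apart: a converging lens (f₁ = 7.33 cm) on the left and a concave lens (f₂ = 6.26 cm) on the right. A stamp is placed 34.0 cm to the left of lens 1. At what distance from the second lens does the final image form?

4.02 cm

Lens 1: 1/d_i1 = 1/f₁ − 1/d_o1 = 1/(7.33) − 1/(34.0) = 0.1070, so d_i1 = 9.345 cm.
The intermediate image is 9.345 cm to the right of lens 1, which is 20.6 − (9.345) = 11.26 cm to the left of lens 2, so d_o2 = +11.26 cm.
Lens 2 is diverging, so f₂ = −6.26 cm.
Lens 2: 1/d_i2 = 1/f₂ − 1/d_o2 = 1/(-6.26) − 1/(11.26) = -0.2486, so d_i2 = -4.02 cm.
The final image is virtual, 4.02 cm to the left of lens 2 (overall magnification ≈ -0.098).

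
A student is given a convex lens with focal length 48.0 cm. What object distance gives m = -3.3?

m = −d_i/d_o ⇒ d_i = −m·d_o.
1/f = 1/d_o + 1/d_i = 1/d_o − 1/(m·d_o) = (1 − 1/m)/d_o, so d_o = f(1 − 1/m) = (48.00)(1 − 1/(-3.3)) = 62.5 cm.

62.5 cm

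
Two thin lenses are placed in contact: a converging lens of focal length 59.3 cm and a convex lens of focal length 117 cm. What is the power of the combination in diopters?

P = +2.54 D

P₁ = 1/f₁ = 1/(0.593 m) = +1.686 D; P₂ = 1/f₂ = 1/(1.17 m) = +0.8547 D.
For thin lenses in contact, P = P₁ + P₂ = (+1.686) + (+0.8547) = +2.54 D.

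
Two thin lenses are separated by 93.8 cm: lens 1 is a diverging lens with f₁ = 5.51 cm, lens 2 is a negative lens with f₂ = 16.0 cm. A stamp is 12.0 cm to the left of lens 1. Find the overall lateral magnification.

m = +0.0443

f₁ = −5.51 cm (diverging).
Lens 1: 1/d_i1 = 1/(-5.51) − 1/(12.0) = -0.2648, so d_i1 = -3.776 cm; m₁ = −d_i1/d_o1 = +0.3147.
d_o2 = 93.8 − (-3.776) = 97.58 cm.
f₂ = −16.0 cm (diverging).
Lens 2: 1/d_i2 = 1/(-16.0) − 1/(97.58) = -0.07275, so d_i2 = -13.75 cm; m₂ = −d_i2/d_o2 = +0.1409.
m = m₁·m₂ = (+0.3147)(+0.1409) = +0.0443.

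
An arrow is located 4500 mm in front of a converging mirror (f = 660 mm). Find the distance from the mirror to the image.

Mirror equation: 1/v = 1/f − 1/u = 1/(660.0) − 1/(4500) = 0.001515 − 0.0002222 = 0.001293, so v = 773 mm.
The image is real, inverted and reduced, in front of the mirror.

773 mm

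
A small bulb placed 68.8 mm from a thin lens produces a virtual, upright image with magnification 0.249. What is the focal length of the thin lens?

m = −d_i/d_o ⇒ d_i = −m·d_o = −(+0.249)·(68.8) = -17.13 mm.
1/f = 1/d_o + 1/d_i = 1/(68.8) + 1/(-17.13) = -0.04384, so f = -22.8 mm.
Since f is negative, the thin lens is diverging.

f = -22.8 mm (diverging)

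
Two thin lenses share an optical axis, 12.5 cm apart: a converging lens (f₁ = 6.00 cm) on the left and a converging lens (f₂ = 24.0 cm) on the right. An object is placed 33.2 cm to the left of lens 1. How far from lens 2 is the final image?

Lens 1: 1/d_i1 = 1/f₁ − 1/d_o1 = 1/(6.00) − 1/(33.2) = 0.1365, so d_i1 = 7.324 cm.
The intermediate image is 7.324 cm to the right of lens 1, which is 12.5 − (7.324) = 5.176 cm to the left of lens 2, so d_o2 = +5.176 cm.
Lens 2: 1/d_i2 = 1/f₂ − 1/d_o2 = 1/(24.0) − 1/(5.176) = -0.1515, so d_i2 = -6.60 cm.
The final image is virtual, 6.60 cm to the left of lens 2 (overall magnification ≈ -0.28).

6.60 cm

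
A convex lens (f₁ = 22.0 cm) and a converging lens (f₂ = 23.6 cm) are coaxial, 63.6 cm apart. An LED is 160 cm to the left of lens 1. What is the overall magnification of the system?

m = +0.260

Lens 1: 1/d_i1 = 1/(22.0) − 1/(160) = 0.03920, so d_i1 = 25.51 cm; m₁ = −d_i1/d_o1 = -0.1594.
d_o2 = 63.6 − (25.51) = 38.09 cm.
Lens 2: 1/d_i2 = 1/(23.6) − 1/(38.09) = 0.01612, so d_i2 = 62.04 cm; m₂ = −d_i2/d_o2 = -1.629.
m = m₁·m₂ = (-0.1594)(-1.629) = +0.260.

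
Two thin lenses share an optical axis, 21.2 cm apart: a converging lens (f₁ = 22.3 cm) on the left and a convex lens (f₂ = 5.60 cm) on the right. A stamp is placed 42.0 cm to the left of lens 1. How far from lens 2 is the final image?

Lens 1: 1/d_i1 = 1/f₁ − 1/d_o1 = 1/(22.3) − 1/(42.0) = 0.02103, so d_i1 = 47.54 cm.
The intermediate image is 47.54 cm to the right of lens 1, which lies 26.34 cm to the right of lens 2 — a virtual object — so d_o2 = −26.34 cm.
Lens 2: 1/d_i2 = 1/f₂ − 1/d_o2 = 1/(5.60) − 1/(-26.34) = 0.2165, so d_i2 = 4.62 cm.
The final image is real, 4.62 cm to the right of lens 2 (overall magnification ≈ -0.20).

4.62 cm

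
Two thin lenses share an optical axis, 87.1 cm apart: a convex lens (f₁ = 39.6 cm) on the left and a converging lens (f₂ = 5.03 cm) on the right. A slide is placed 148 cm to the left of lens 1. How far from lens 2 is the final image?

Lens 1: 1/d_i1 = 1/f₁ − 1/d_o1 = 1/(39.6) − 1/(148) = 0.01850, so d_i1 = 54.07 cm.
The intermediate image is 54.07 cm to the right of lens 1, which is 87.1 − (54.07) = 33.03 cm to the left of lens 2, so d_o2 = +33.03 cm.
Lens 2: 1/d_i2 = 1/f₂ − 1/d_o2 = 1/(5.03) − 1/(33.03) = 0.1685, so d_i2 = 5.93 cm.
The final image is real, 5.93 cm to the right of lens 2 (overall magnification ≈ 0.066).

5.93 cm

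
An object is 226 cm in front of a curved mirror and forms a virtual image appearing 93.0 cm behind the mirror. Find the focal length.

f = -158 cm (convex)

Virtual image ⇒ d_i = −93.0 cm.
1/f = 1/d_o + 1/d_i = 1/(226) + 1/(-93.0) = -0.006328, so f = -158 cm.
Since f is negative, the curved mirror is convex.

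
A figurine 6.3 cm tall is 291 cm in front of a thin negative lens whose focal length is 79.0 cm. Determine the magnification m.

For a negative lens, f = -79.0 cm.
1/d_i = 1/f − 1/d_o = 1/(-79.00) − 1/(291) = -0.01609, so d_i = -62.13 cm.
m = −d_i/d_o = −(-62.13)/(291) = +0.214.
The image is virtual, upright and reduced, on the same side as the object.

m = +0.214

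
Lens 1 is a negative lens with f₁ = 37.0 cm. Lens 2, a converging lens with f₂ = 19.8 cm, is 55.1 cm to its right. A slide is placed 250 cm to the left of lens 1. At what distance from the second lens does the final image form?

Lens 1 is diverging, so f₁ = −37.0 cm.
Lens 1: 1/d_i1 = 1/f₁ − 1/d_o1 = 1/(-37.0) − 1/(250) = -0.03103, so d_i1 = -32.23 cm.
The intermediate image is 32.23 cm to the left of lens 1 (virtual), which is 55.1 − (-32.23) = 87.33 cm to the left of lens 2, so d_o2 = +87.33 cm.
Lens 2: 1/d_i2 = 1/f₂ − 1/d_o2 = 1/(19.8) − 1/(87.33) = 0.03905, so d_i2 = 25.6 cm.
The final image is real, 25.6 cm to the right of lens 2 (overall magnification ≈ -0.038).

25.6 cm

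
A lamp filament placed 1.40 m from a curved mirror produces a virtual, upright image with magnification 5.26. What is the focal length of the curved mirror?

m = −d_i/d_o ⇒ d_i = −m·d_o = −(+5.26)·(1.40) = -7.364 m.
1/f = 1/d_o + 1/d_i = 1/(1.40) + 1/(-7.364) = 0.5785, so f = 1.73 m.
Since f is positive, the curved mirror is concave.

f = 1.73 m (concave)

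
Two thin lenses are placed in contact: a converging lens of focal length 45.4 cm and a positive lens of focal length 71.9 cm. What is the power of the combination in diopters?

P₁ = 1/f₁ = 1/(0.454 m) = +2.203 D; P₂ = 1/f₂ = 1/(0.719 m) = +1.391 D.
For thin lenses in contact, P = P₁ + P₂ = (+2.203) + (+1.391) = +3.59 D.

P = +3.59 D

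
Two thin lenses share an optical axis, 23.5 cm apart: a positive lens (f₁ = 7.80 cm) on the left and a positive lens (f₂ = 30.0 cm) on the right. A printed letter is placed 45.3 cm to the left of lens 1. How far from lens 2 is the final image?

26.5 cm

Lens 1: 1/d_i1 = 1/f₁ − 1/d_o1 = 1/(7.80) − 1/(45.3) = 0.1061, so d_i1 = 9.422 cm.
The intermediate image is 9.422 cm to the right of lens 1, which is 23.5 − (9.422) = 14.08 cm to the left of lens 2, so d_o2 = +14.08 cm.
Lens 2: 1/d_i2 = 1/f₂ − 1/d_o2 = 1/(30.0) − 1/(14.08) = -0.03769, so d_i2 = -26.5 cm.
The final image is virtual, 26.5 cm to the left of lens 2 (overall magnification ≈ -0.39).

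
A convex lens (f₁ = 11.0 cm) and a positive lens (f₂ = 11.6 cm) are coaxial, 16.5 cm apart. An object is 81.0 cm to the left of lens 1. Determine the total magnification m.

m = -0.233

Lens 1: 1/d_i1 = 1/(11.0) − 1/(81.0) = 0.07856, so d_i1 = 12.73 cm; m₁ = −d_i1/d_o1 = -0.1572.
d_o2 = 16.5 − (12.73) = 3.770 cm.
Lens 2: 1/d_i2 = 1/(11.6) − 1/(3.770) = -0.1790, so d_i2 = -5.585 cm; m₂ = −d_i2/d_o2 = +1.481.
m = m₁·m₂ = (-0.1572)(+1.481) = -0.233.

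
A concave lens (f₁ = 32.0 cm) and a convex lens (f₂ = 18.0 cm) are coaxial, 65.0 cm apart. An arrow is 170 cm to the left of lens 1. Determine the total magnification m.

f₁ = −32.0 cm (diverging).
Lens 1: 1/d_i1 = 1/(-32.0) − 1/(170) = -0.03713, so d_i1 = -26.93 cm; m₁ = −d_i1/d_o1 = +0.1584.
d_o2 = 65.0 − (-26.93) = 91.93 cm.
Lens 2: 1/d_i2 = 1/(18.0) − 1/(91.93) = 0.04468, so d_i2 = 22.38 cm; m₂ = −d_i2/d_o2 = -0.2435.
m = m₁·m₂ = (+0.1584)(-0.2435) = -0.0386.

m = -0.0386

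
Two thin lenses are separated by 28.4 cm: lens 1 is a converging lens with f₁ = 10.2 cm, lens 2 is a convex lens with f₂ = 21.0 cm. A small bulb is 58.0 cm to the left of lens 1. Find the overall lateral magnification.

m = -0.900

Lens 1: 1/d_i1 = 1/(10.2) − 1/(58.0) = 0.08080, so d_i1 = 12.38 cm; m₁ = −d_i1/d_o1 = -0.2134.
d_o2 = 28.4 − (12.38) = 16.02 cm.
Lens 2: 1/d_i2 = 1/(21.0) − 1/(16.02) = -0.01480, so d_i2 = -67.55 cm; m₂ = −d_i2/d_o2 = +4.217.
m = m₁·m₂ = (-0.2134)(+4.217) = -0.900.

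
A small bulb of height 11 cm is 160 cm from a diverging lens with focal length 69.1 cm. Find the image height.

3.32 cm

For a diverging lens, f = -69.1 cm.
1/d_i = 1/f − 1/d_o = 1/(-69.10) − 1/(160) = -0.02072, so d_i = -48.26 cm.
m = −d_i/d_o = +0.3016.
|h_i| = |m|·h_o = 0.3016 × 11 = 3.32 cm. The image is virtual, upright and reduced, on the same side as the object.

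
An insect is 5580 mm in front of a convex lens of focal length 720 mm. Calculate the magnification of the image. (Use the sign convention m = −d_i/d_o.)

1/d_i = 1/f − 1/d_o = 1/(720.0) − 1/(5580) = 0.001210, so d_i = 826.7 mm.
m = −d_i/d_o = −(826.7)/(5580) = -0.148.
The image is real, inverted and reduced, on the far side of the lens.

m = -0.148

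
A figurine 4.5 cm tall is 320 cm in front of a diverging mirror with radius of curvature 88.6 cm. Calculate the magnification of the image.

m = +0.122

f = R/2 = 88.6/2 = 44.30 cm; for a diverging mirror, f = -44.30 cm.
1/d_i = 1/f − 1/d_o = 1/(-44.30) − 1/(320) = -0.02570, so d_i = -38.91 cm.
m = −d_i/d_o = −(-38.91)/(320) = +0.122.
The image is virtual, upright and reduced, behind the mirror.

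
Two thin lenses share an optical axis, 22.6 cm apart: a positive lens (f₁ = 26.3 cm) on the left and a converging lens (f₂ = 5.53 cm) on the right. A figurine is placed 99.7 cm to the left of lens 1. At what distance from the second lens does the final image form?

3.89 cm

Lens 1: 1/d_i1 = 1/f₁ − 1/d_o1 = 1/(26.3) − 1/(99.7) = 0.02799, so d_i1 = 35.72 cm.
The intermediate image is 35.72 cm to the right of lens 1, which lies 13.12 cm to the right of lens 2 — a virtual object — so d_o2 = −13.12 cm.
Lens 2: 1/d_i2 = 1/f₂ − 1/d_o2 = 1/(5.53) − 1/(-13.12) = 0.2571, so d_i2 = 3.89 cm.
The final image is real, 3.89 cm to the right of lens 2 (overall magnification ≈ -0.11).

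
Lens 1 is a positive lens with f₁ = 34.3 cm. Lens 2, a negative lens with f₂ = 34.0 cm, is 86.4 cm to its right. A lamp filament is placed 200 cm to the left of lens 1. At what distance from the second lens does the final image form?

Lens 1: 1/d_i1 = 1/f₁ − 1/d_o1 = 1/(34.3) − 1/(200) = 0.02415, so d_i1 = 41.40 cm.
The intermediate image is 41.40 cm to the right of lens 1, which is 86.4 − (41.40) = 45.00 cm to the left of lens 2, so d_o2 = +45.00 cm.
Lens 2 is diverging, so f₂ = −34.0 cm.
Lens 2: 1/d_i2 = 1/f₂ − 1/d_o2 = 1/(-34.0) − 1/(45.00) = -0.05163, so d_i2 = -19.4 cm.
The final image is virtual, 19.4 cm to the left of lens 2 (overall magnification ≈ -0.089).

19.4 cm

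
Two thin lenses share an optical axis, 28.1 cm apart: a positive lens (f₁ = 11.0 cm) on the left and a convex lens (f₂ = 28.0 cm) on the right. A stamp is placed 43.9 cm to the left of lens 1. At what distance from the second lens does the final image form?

Lens 1: 1/d_i1 = 1/f₁ − 1/d_o1 = 1/(11.0) − 1/(43.9) = 0.06813, so d_i1 = 14.68 cm.
The intermediate image is 14.68 cm to the right of lens 1, which is 28.1 − (14.68) = 13.42 cm to the left of lens 2, so d_o2 = +13.42 cm.
Lens 2: 1/d_i2 = 1/f₂ − 1/d_o2 = 1/(28.0) − 1/(13.42) = -0.03880, so d_i2 = -25.8 cm.
The final image is virtual, 25.8 cm to the left of lens 2 (overall magnification ≈ -0.64).

25.8 cm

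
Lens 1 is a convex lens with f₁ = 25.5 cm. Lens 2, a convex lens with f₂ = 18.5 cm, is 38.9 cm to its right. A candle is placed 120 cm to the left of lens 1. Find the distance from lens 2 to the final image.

10.1 cm

Lens 1: 1/d_i1 = 1/f₁ − 1/d_o1 = 1/(25.5) − 1/(120) = 0.03088, so d_i1 = 32.38 cm.
The intermediate image is 32.38 cm to the right of lens 1, which is 38.9 − (32.38) = 6.520 cm to the left of lens 2, so d_o2 = +6.520 cm.
Lens 2: 1/d_i2 = 1/f₂ − 1/d_o2 = 1/(18.5) − 1/(6.520) = -0.09932, so d_i2 = -10.1 cm.
The final image is virtual, 10.1 cm to the left of lens 2 (overall magnification ≈ -0.42).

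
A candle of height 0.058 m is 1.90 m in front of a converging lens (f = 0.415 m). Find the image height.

0.0162 m

1/d_i = 1/f − 1/d_o = 1/(0.4150) − 1/(1.90) = 1.883, so d_i = 0.5310 m.
m = −d_i/d_o = -0.2795.
|h_i| = |m|·h_o = 0.2795 × 0.058 = 0.0162 m. The image is real, inverted and reduced, on the far side of the lens.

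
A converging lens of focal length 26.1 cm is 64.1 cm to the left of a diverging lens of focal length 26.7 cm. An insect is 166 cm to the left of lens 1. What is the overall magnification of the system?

Lens 1: 1/d_i1 = 1/(26.1) − 1/(166) = 0.03229, so d_i1 = 30.97 cm; m₁ = −d_i1/d_o1 = -0.1866.
d_o2 = 64.1 − (30.97) = 33.13 cm.
f₂ = −26.7 cm (diverging).
Lens 2: 1/d_i2 = 1/(-26.7) − 1/(33.13) = -0.06764, so d_i2 = -14.78 cm; m₂ = −d_i2/d_o2 = +0.4463.
m = m₁·m₂ = (-0.1866)(+0.4463) = -0.0833.

m = -0.0833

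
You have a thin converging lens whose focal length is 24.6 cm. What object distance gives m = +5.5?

20.1 cm

m = −d_i/d_o ⇒ d_i = −m·d_o.
1/f = 1/d_o + 1/d_i = 1/d_o − 1/(m·d_o) = (1 − 1/m)/d_o, so d_o = f(1 − 1/m) = (24.60)(1 − 1/(+5.5)) = 20.1 cm.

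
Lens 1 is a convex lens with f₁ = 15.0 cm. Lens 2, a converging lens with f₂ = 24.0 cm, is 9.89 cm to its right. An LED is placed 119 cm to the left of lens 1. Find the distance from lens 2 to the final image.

Lens 1: 1/d_i1 = 1/f₁ − 1/d_o1 = 1/(15.0) − 1/(119) = 0.05826, so d_i1 = 17.16 cm.
The intermediate image is 17.16 cm to the right of lens 1, which lies 7.270 cm to the right of lens 2 — a virtual object — so d_o2 = −7.270 cm.
Lens 2: 1/d_i2 = 1/f₂ − 1/d_o2 = 1/(24.0) − 1/(-7.270) = 0.1792, so d_i2 = 5.58 cm.
The final image is real, 5.58 cm to the right of lens 2 (overall magnification ≈ -0.11).

5.58 cm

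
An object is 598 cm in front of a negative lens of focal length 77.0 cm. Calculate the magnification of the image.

m = +0.114

For a negative lens, f = -77.0 cm.
1/d_i = 1/f − 1/d_o = 1/(-77.00) − 1/(598) = -0.01466, so d_i = -68.22 cm.
m = −d_i/d_o = −(-68.22)/(598) = +0.114.
The image is virtual, upright and reduced, on the same side as the object.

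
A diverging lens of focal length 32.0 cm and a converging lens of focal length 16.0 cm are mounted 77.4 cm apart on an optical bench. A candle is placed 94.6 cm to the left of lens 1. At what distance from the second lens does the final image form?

Lens 1 is diverging, so f₁ = −32.0 cm.
Lens 1: 1/d_i1 = 1/f₁ − 1/d_o1 = 1/(-32.0) − 1/(94.6) = -0.04182, so d_i1 = -23.91 cm.
The intermediate image is 23.91 cm to the left of lens 1 (virtual), which is 77.4 − (-23.91) = 101.3 cm to the left of lens 2, so d_o2 = +101.3 cm.
Lens 2: 1/d_i2 = 1/f₂ − 1/d_o2 = 1/(16.0) − 1/(101.3) = 0.05263, so d_i2 = 19.0 cm.
The final image is real, 19.0 cm to the right of lens 2 (overall magnification ≈ -0.047).

19.0 cm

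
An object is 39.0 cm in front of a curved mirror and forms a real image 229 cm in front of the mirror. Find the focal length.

Real image ⇒ d_i = +229 cm.
1/f = 1/d_o + 1/d_i = 1/(39.0) + 1/(229) = 0.03001, so f = 33.3 cm.
Since f is positive, the curved mirror is concave.

f = 33.3 cm (concave)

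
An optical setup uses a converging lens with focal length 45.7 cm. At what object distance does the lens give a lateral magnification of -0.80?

103 cm

m = −d_i/d_o ⇒ d_i = −m·d_o.
1/f = 1/d_o + 1/d_i = 1/d_o − 1/(m·d_o) = (1 − 1/m)/d_o, so d_o = f(1 − 1/m) = (45.70)(1 − 1/(-0.80)) = 103 cm.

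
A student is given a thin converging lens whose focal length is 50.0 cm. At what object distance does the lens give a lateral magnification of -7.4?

56.8 cm

m = −d_i/d_o ⇒ d_i = −m·d_o.
1/f = 1/d_o + 1/d_i = 1/d_o − 1/(m·d_o) = (1 − 1/m)/d_o, so d_o = f(1 − 1/m) = (50.00)(1 − 1/(-7.4)) = 56.8 cm.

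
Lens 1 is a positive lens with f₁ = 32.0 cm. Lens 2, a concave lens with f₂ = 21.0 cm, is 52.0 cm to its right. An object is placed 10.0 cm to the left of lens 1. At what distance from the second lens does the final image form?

16.0 cm

Lens 1: 1/d_i1 = 1/f₁ − 1/d_o1 = 1/(32.0) − 1/(10.0) = -0.06875, so d_i1 = -14.55 cm.
The intermediate image is 14.55 cm to the left of lens 1 (virtual), which is 52.0 − (-14.55) = 66.55 cm to the left of lens 2, so d_o2 = +66.55 cm.
Lens 2 is diverging, so f₂ = −21.0 cm.
Lens 2: 1/d_i2 = 1/f₂ − 1/d_o2 = 1/(-21.0) − 1/(66.55) = -0.06265, so d_i2 = -16.0 cm.
The final image is virtual, 16.0 cm to the left of lens 2 (overall magnification ≈ 0.35).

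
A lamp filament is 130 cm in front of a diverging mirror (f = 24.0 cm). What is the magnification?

For a diverging mirror, f = -24.0 cm.
1/d_i = 1/f − 1/d_o = 1/(-24.00) − 1/(130) = -0.04936, so d_i = -20.26 cm.
m = −d_i/d_o = −(-20.26)/(130) = +0.156.
The image is virtual, upright and reduced, behind the mirror.

m = +0.156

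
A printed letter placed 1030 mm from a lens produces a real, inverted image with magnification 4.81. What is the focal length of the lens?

f = 853 mm (converging)

m = −d_i/d_o ⇒ d_i = −m·d_o = −(-4.81)·(1030) = 4954 mm.
1/f = 1/d_o + 1/d_i = 1/(1030) + 1/(4954) = 0.001173, so f = 853 mm.
Since f is positive, the lens is converging.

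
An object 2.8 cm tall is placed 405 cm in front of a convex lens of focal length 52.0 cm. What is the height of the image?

0.412 cm

1/d_i = 1/f − 1/d_o = 1/(52.00) − 1/(405) = 0.01676, so d_i = 59.66 cm.
m = −d_i/d_o = -0.1473.
|h_i| = |m|·h_o = 0.1473 × 2.8 = 0.412 cm. The image is real, inverted and reduced, on the far side of the lens.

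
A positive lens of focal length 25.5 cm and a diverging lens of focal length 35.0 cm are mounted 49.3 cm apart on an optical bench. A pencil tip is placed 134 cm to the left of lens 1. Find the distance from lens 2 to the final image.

11.8 cm

Lens 1: 1/d_i1 = 1/f₁ − 1/d_o1 = 1/(25.5) − 1/(134) = 0.03175, so d_i1 = 31.49 cm.
The intermediate image is 31.49 cm to the right of lens 1, which is 49.3 − (31.49) = 17.81 cm to the left of lens 2, so d_o2 = +17.81 cm.
Lens 2 is diverging, so f₂ = −35.0 cm.
Lens 2: 1/d_i2 = 1/f₂ − 1/d_o2 = 1/(-35.0) − 1/(17.81) = -0.08472, so d_i2 = -11.8 cm.
The final image is virtual, 11.8 cm to the left of lens 2 (overall magnification ≈ -0.16).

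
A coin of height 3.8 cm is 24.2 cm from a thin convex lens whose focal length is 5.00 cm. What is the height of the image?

1/d_i = 1/f − 1/d_o = 1/(5.000) − 1/(24.2) = 0.1587, so d_i = 6.302 cm.
m = −d_i/d_o = -0.2604.
|h_i| = |m|·h_o = 0.2604 × 3.8 = 0.990 cm. The image is real, inverted and reduced, on the far side of the lens.

0.990 cm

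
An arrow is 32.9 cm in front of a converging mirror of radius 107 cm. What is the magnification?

f = R/2 = 107/2 = 53.50 cm.
1/d_i = 1/f − 1/d_o = 1/(53.50) − 1/(32.9) = -0.01170, so d_i = -85.44 cm.
m = −d_i/d_o = −(-85.44)/(32.9) = +2.60.
The image is virtual, upright and enlarged, behind the mirror.

m = +2.60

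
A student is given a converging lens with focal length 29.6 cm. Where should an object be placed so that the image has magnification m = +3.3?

m = −d_i/d_o ⇒ d_i = −m·d_o.
1/f = 1/d_o + 1/d_i = 1/d_o − 1/(m·d_o) = (1 − 1/m)/d_o, so d_o = f(1 − 1/m) = (29.60)(1 − 1/(+3.3)) = 20.6 cm.

20.6 cm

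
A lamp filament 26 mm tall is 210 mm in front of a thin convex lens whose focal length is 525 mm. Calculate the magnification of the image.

1/d_i = 1/f − 1/d_o = 1/(525.0) − 1/(210) = -0.002857, so d_i = -350.0 mm.
m = −d_i/d_o = −(-350.0)/(210) = +1.67.
The image is virtual, upright and enlarged, on the same side as the object.

m = +1.67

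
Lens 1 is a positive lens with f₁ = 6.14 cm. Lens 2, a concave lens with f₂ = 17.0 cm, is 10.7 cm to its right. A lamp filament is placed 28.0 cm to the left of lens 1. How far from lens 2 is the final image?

2.43 cm

Lens 1: 1/d_i1 = 1/f₁ − 1/d_o1 = 1/(6.14) − 1/(28.0) = 0.1272, so d_i1 = 7.865 cm.
The intermediate image is 7.865 cm to the right of lens 1, which is 10.7 − (7.865) = 2.835 cm to the left of lens 2, so d_o2 = +2.835 cm.
Lens 2 is diverging, so f₂ = −17.0 cm.
Lens 2: 1/d_i2 = 1/f₂ − 1/d_o2 = 1/(-17.0) − 1/(2.835) = -0.4116, so d_i2 = -2.43 cm.
The final image is virtual, 2.43 cm to the left of lens 2 (overall magnification ≈ -0.24).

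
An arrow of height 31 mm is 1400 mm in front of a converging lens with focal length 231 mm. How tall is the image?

6.13 mm

1/d_i = 1/f − 1/d_o = 1/(231.0) − 1/(1400) = 0.003615, so d_i = 276.6 mm.
m = −d_i/d_o = -0.1976.
|h_i| = |m|·h_o = 0.1976 × 31 = 6.13 mm. The image is real, inverted and reduced, on the far side of the lens.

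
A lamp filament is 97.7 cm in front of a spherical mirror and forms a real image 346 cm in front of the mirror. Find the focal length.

f = 76.2 cm (concave)

Real image ⇒ d_i = +346 cm.
1/f = 1/d_o + 1/d_i = 1/(97.7) + 1/(346) = 0.01313, so f = 76.2 cm.
Since f is positive, the spherical mirror is concave.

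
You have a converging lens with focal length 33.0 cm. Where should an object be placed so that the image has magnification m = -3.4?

m = −d_i/d_o ⇒ d_i = −m·d_o.
1/f = 1/d_o + 1/d_i = 1/d_o − 1/(m·d_o) = (1 − 1/m)/d_o, so d_o = f(1 − 1/m) = (33.00)(1 − 1/(-3.4)) = 42.7 cm.

42.7 cm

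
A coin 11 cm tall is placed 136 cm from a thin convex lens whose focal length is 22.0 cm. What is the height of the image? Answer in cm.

1/d_i = 1/f − 1/d_o = 1/(22.00) − 1/(136) = 0.03810, so d_i = 26.25 cm.
m = −d_i/d_o = -0.1930.
|h_i| = |m|·h_o = 0.1930 × 11 = 2.12 cm. The image is real, inverted and reduced, on the far side of the lens.

2.12 cm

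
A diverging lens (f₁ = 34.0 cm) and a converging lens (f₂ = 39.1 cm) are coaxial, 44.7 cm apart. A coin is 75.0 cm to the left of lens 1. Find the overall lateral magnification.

f₁ = −34.0 cm (diverging).
Lens 1: 1/d_i1 = 1/(-34.0) − 1/(75.0) = -0.04275, so d_i1 = -23.39 cm; m₁ = −d_i1/d_o1 = +0.3119.
d_o2 = 44.7 − (-23.39) = 68.09 cm.
Lens 2: 1/d_i2 = 1/(39.1) − 1/(68.09) = 0.01089, so d_i2 = 91.84 cm; m₂ = −d_i2/d_o2 = -1.349.
m = m₁·m₂ = (+0.3119)(-1.349) = -0.421.

m = -0.421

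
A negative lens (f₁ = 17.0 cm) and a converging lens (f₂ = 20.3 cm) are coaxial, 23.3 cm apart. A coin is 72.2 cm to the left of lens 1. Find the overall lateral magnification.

f₁ = −17.0 cm (diverging).
Lens 1: 1/d_i1 = 1/(-17.0) − 1/(72.2) = -0.07267, so d_i1 = -13.76 cm; m₁ = −d_i1/d_o1 = +0.1906.
d_o2 = 23.3 − (-13.76) = 37.06 cm.
Lens 2: 1/d_i2 = 1/(20.3) − 1/(37.06) = 0.02228, so d_i2 = 44.89 cm; m₂ = −d_i2/d_o2 = -1.211.
m = m₁·m₂ = (+0.1906)(-1.211) = -0.231.

m = -0.231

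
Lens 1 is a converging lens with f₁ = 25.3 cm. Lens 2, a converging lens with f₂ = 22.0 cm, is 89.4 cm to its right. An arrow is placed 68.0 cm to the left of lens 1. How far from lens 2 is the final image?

Lens 1: 1/d_i1 = 1/f₁ − 1/d_o1 = 1/(25.3) − 1/(68.0) = 0.02482, so d_i1 = 40.29 cm.
The intermediate image is 40.29 cm to the right of lens 1, which is 89.4 − (40.29) = 49.11 cm to the left of lens 2, so d_o2 = +49.11 cm.
Lens 2: 1/d_i2 = 1/f₂ − 1/d_o2 = 1/(22.0) − 1/(49.11) = 0.02509, so d_i2 = 39.9 cm.
The final image is real, 39.9 cm to the right of lens 2 (overall magnification ≈ 0.48).

39.9 cm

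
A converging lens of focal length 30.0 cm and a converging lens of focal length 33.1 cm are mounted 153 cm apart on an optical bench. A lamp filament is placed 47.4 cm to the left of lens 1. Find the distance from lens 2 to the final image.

61.8 cm

Lens 1: 1/d_i1 = 1/f₁ − 1/d_o1 = 1/(30.0) − 1/(47.4) = 0.01224, so d_i1 = 81.72 cm.
The intermediate image is 81.72 cm to the right of lens 1, which is 153 − (81.72) = 71.28 cm to the left of lens 2, so d_o2 = +71.28 cm.
Lens 2: 1/d_i2 = 1/f₂ − 1/d_o2 = 1/(33.1) − 1/(71.28) = 0.01618, so d_i2 = 61.8 cm.
The final image is real, 61.8 cm to the right of lens 2 (overall magnification ≈ 1.5).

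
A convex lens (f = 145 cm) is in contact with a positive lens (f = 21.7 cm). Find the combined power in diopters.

P = +5.30 D

P₁ = 1/f₁ = 1/(1.45 m) = +0.6897 D; P₂ = 1/f₂ = 1/(0.217 m) = +4.608 D.
For thin lenses in contact, P = P₁ + P₂ = (+0.6897) + (+4.608) = +5.30 D.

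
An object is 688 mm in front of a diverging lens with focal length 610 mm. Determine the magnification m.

m = +0.470

For a diverging lens, f = -610 mm.
1/d_i = 1/f − 1/d_o = 1/(-610.0) − 1/(688) = -0.003093, so d_i = -323.3 mm.
m = −d_i/d_o = −(-323.3)/(688) = +0.470.
The image is virtual, upright and reduced, on the same side as the object.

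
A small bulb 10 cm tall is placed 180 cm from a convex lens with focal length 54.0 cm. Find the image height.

1/d_i = 1/f − 1/d_o = 1/(54.00) − 1/(180) = 0.01296, so d_i = 77.14 cm.
m = −d_i/d_o = -0.4286.
|h_i| = |m|·h_o = 0.4286 × 10 = 4.29 cm. The image is real, inverted and reduced, on the far side of the lens.

4.29 cm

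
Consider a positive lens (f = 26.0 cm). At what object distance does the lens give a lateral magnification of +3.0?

m = −d_i/d_o ⇒ d_i = −m·d_o.
1/f = 1/d_o + 1/d_i = 1/d_o − 1/(m·d_o) = (1 − 1/m)/d_o, so d_o = f(1 − 1/m) = (26.00)(1 − 1/(+3.0)) = 17.3 cm.

17.3 cm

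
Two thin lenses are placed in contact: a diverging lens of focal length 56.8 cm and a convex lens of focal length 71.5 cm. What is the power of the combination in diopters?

P = -0.362 D

P₁ = 1/f₁ = 1/(-0.568 m) = -1.761 D; P₂ = 1/f₂ = 1/(0.715 m) = +1.399 D.
For thin lenses in contact, P = P₁ + P₂ = (-1.761) + (+1.399) = -0.362 D.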